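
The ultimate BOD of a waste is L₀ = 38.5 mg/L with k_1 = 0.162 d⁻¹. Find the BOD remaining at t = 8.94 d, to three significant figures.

L ≈ 9.05 mg/L

L_t = L₀ e^(−k_1 t) = 38.5 × e^(−0.162×8.94) = 38.5 × 0.2350 = 9.047 mg/L.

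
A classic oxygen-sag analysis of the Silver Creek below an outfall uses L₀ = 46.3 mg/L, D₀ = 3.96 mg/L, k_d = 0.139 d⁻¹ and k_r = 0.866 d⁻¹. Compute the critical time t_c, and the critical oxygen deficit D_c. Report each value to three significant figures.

t_c ≈ 1.70 d; D_c ≈ 5.87 mg/L

With k_r/k_d = 6.230 and 1 − D₀(k_r−k_d)/(k_d L₀) = 0.5527,
t_c = ln(6.230 × 0.5527) / (0.866 − 0.139) = ln(3.443) / 0.7270 = 1.236/0.7270 = 1.701 d.
D_c = (k_d/k_r) L₀ e^(−k_d t_c) = (0.139/0.866) × 46.3 × e^(−0.139×1.701) = 0.1605 × 46.3 × 0.7895 = 5.867 mg/L.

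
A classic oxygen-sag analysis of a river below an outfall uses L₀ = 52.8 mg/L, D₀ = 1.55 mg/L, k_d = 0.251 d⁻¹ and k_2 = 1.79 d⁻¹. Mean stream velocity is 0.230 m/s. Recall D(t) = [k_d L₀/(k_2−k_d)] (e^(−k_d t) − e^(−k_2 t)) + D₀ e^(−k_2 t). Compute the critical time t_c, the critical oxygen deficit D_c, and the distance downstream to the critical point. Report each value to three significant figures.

t_c ≈ 1.15 d; D_c ≈ 5.55 mg/L; x_c ≈ 22.8 km

With k_2/k_d = 7.131 and 1 − D₀(k_2−k_d)/(k_d L₀) = 0.8200,
t_c = ln(7.131 × 0.8200) / (1.79 − 0.251) = ln(5.848) / 1.539 = 1.766/1.539 = 1.148 d.
L(t_c) = L₀ e^(−k_d t_c) = 52.8 × 0.7497 = 39.59 mg/L, and at the critical point k_2 D_c = k_d L, so D_c = (0.251/1.79) × 39.59 = 5.551 mg/L.
x_c = v t_c = 0.230 m/s × 1.148 d × 86400 s/d = 22800 m ≈ 22.8 km.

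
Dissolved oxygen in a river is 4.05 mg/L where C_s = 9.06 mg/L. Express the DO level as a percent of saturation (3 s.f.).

% saturation = C/C_s × 100 = 4.05/9.06 × 100 = 44.7 %.

44.7 % saturation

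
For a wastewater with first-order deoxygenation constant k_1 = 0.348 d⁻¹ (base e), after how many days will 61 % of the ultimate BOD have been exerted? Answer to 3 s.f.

t ≈ 2.71 d

y/L₀ = 1 − e^(−k_1 t) = 0.61 ⇒ e^(−k_1 t) = 0.390
t = −ln(0.390) / 0.348 = 0.9416 / 0.348 = 2.706 d.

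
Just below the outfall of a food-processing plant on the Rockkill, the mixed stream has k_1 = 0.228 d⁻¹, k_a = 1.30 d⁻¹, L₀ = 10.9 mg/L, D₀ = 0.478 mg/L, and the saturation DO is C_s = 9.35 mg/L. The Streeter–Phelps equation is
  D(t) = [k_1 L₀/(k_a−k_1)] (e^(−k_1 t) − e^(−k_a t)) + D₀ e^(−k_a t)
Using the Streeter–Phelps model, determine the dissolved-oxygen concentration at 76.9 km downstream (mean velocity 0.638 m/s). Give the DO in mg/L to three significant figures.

Travel time t = x/v = 76.9 km / (0.638 m/s) = 76900 m / 0.638 m/s = 120500 s = 1.395 d.
k_1 L₀/(k_a−k_1) = 0.228×10.9/(1.30−0.228) = 2.485/1.072 = 2.318 mg/L.
e^(−k_1 t) = e^(−0.228×1.395) = 0.7275; e^(−k_a t) = e^(−1.30×1.395) = 0.1631.
D = 2.318 × (0.7275 − 0.1631) + 0.478 × 0.1631 = 1.309 + 0.07795 = 1.387 mg/L.
DO = C_s − D = 9.35 − 1.387 = 7.963 mg/L.

DO ≈ 7.96 mg/L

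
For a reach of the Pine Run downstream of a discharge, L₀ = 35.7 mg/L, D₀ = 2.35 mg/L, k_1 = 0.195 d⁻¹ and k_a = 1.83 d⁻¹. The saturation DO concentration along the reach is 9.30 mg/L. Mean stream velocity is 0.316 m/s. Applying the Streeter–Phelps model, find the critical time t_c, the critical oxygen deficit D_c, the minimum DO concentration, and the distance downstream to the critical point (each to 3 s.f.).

t_c ≈ 0.878 d; D_c ≈ 3.21 mg/L; min DO ≈ 6.09 mg/L; x_c ≈ 24.0 km

At the critical point dD/dt = 0, so k_1 L₀ e^(−k_1 t) = k_a D. Substituting D(t) from the Streeter–Phelps equation and solving for t gives
t_c = ln[(k_a/k_1)(1 − D₀(k_a−k_1)/(k_1 L₀))] / (k_a−k_1).
Here k_a−k_1 = 1.635 d⁻¹ and 1 − D₀(k_a−k_1)/(k_1 L₀) = 1 − 2.35×1.635/(0.195×35.7) = 0.4481, so
t_c = ln(9.385 × 0.4481) / 1.635 = 1.436 / 1.635 = 0.8785 d.
L(t_c) = L₀ e^(−k_1 t_c) = 35.7 × 0.8426 = 30.08 mg/L, and at the critical point k_a D_c = k_1 L, so D_c = (0.195/1.83) × 30.08 = 3.205 mg/L.
Minimum DO = C_s − D_c = 9.30 − 3.205 = 6.095 mg/L.
x_c = v t_c = 0.316 m/s × 0.8785 d × 86400 s/d = 23980 m ≈ 24.0 km.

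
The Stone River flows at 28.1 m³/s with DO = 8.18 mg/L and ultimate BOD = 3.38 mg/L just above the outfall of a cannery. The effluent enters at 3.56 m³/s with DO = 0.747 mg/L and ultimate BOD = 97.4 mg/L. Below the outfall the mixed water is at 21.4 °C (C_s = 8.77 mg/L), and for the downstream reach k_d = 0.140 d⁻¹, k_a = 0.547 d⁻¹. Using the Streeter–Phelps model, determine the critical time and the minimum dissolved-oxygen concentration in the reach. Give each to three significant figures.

t_c ≈ 2.48 d; minimum DO ≈ 6.25 mg/L

Mixed DO = (28.1×8.18 + 3.56×0.747)/(28.1+3.56) = 232.5/31.66 = 7.344 mg/L.
Mixed L₀ = (28.1×3.38 + 3.56×97.4)/(31.66) = 441.7/31.66 = 13.95 mg/L.
Initial deficit D₀ = C_s − DO₀ = 8.77 − 7.344 = 1.426 mg/L.
t_c = (1/0.4070) ln[(0.547/0.140)(1 − 1.426×0.4070/(0.140×13.95))] = 2.457 × ln(2.746) = 2.482 d.
D_c = (0.140/0.547) × 13.95 × e^(−0.140×2.482) = 0.2559 × 13.95 × 0.7064 = 2.523 mg/L.
Minimum DO = 8.77 − 2.523 = 6.247 mg/L.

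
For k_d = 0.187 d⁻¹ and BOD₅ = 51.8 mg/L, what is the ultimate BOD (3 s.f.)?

L₀ ≈ 85.3 mg/L

BOD₅ = L₀(1 − e^(−5k_d)) ⇒ L₀ = BOD₅ / (1 − e^(−5×0.187))
= 51.8 / (1 − 0.3926) = 51.8 / 0.6074 = 85.28 mg/L.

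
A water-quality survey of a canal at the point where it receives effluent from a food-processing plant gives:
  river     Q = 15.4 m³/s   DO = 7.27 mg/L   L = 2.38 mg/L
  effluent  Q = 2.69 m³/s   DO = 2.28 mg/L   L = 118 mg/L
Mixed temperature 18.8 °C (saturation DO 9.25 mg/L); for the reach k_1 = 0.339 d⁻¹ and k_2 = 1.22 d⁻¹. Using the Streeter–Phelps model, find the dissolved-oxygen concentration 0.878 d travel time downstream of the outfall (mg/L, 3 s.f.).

DO ≈ 5.31 mg/L

Mixed DO = (15.4×7.27 + 2.69×2.28)/(15.4+2.69) = 118.1/18.09 = 6.528 mg/L.
Mixed L₀ = (15.4×2.38 + 2.69×118)/(18.09) = 354.1/18.09 = 19.57 mg/L.
Initial deficit D₀ = C_s − DO₀ = 9.25 − 6.528 = 2.722 mg/L.
D(0.878) = [0.339×19.57/(1.22−0.339)](e^(−0.339×0.878) − e^(−1.22×0.878)) + 2.722 e^(−1.22×0.878)
= 7.531 × (0.7426 − 0.3426) + 2.722 × 0.3426 = 3.945 mg/L.
DO = 9.25 − 3.945 = 5.305 mg/L.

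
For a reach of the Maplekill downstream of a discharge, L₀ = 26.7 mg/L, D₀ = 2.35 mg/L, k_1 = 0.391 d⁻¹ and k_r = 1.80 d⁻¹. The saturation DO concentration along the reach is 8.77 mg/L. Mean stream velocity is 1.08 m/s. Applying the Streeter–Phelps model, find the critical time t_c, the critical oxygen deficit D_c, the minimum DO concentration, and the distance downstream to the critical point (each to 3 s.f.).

t_c ≈ 0.813 d; D_c ≈ 4.22 mg/L; min DO ≈ 4.55 mg/L; x_c ≈ 75.9 km

At the critical point dD/dt = 0, so k_1 L₀ e^(−k_1 t) = k_r D. Substituting D(t) from the Streeter–Phelps equation and solving for t gives
t_c = ln[(k_r/k_1)(1 − D₀(k_r−k_1)/(k_1 L₀))] / (k_r−k_1).
Here k_r−k_1 = 1.409 d⁻¹ and 1 − D₀(k_r−k_1)/(k_1 L₀) = 1 − 2.35×1.409/(0.391×26.7) = 0.6828, so
t_c = ln(4.604 × 0.6828) / 1.409 = 1.145 / 1.409 = 0.8129 d.
D_c = (k_1/k_r) L₀ e^(−k_1 t_c) = (0.391/1.80) × 26.7 × e^(−0.391×0.8129) = 0.2172 × 26.7 × 0.7277 = 4.221 mg/L.
Minimum DO = C_s − D_c = 8.77 − 4.221 = 4.549 mg/L.
x_c = v t_c = 1.08 m/s × 0.8129 d × 86400 s/d = 75850 m ≈ 75.9 km.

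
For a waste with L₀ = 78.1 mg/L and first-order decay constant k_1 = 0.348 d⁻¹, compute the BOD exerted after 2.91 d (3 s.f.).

y_t = L₀(1 − e^(−k_1 t)) = 78.1 × (1 − e^(−0.348×2.91))
= 78.1 × (1 − 0.3632) = 78.1 × 0.6368 = 49.73 mg/L.

y ≈ 49.7 mg/L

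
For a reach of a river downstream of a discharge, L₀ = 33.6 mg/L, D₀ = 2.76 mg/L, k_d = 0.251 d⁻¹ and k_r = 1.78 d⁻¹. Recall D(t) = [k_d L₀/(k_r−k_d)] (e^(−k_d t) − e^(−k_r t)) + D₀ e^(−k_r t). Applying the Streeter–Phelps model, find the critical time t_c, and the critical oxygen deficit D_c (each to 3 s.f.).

At the critical point dD/dt = 0, so k_d L₀ e^(−k_d t) = k_r D. Substituting D(t) from the Streeter–Phelps equation and solving for t gives
t_c = ln[(k_r/k_d)(1 − D₀(k_r−k_d)/(k_d L₀))] / (k_r−k_d).
Here k_r−k_d = 1.529 d⁻¹ and 1 − D₀(k_r−k_d)/(k_d L₀) = 1 − 2.76×1.529/(0.251×33.6) = 0.4996, so
t_c = ln(7.092 × 0.4996) / 1.529 = 1.265 / 1.529 = 0.8273 d.
L(t_c) = L₀ e^(−k_d t_c) = 33.6 × 0.8125 = 27.30 mg/L, and at the critical point k_r D_c = k_d L, so D_c = (0.251/1.78) × 27.30 = 3.850 mg/L.

t_c ≈ 0.827 d; D_c ≈ 3.85 mg/L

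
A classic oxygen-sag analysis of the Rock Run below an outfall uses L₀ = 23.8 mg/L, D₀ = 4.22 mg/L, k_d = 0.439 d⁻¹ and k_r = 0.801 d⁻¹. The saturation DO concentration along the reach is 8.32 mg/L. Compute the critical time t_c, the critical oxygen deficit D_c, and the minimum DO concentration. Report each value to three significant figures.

t_c ≈ 1.22 d; D_c ≈ 7.62 mg/L; min DO ≈ 0.700 mg/L

With k_r/k_d = 1.825 and 1 − D₀(k_r−k_d)/(k_d L₀) = 0.8538,
t_c = ln(1.825 × 0.8538) / (0.801 − 0.439) = ln(1.558) / 0.3620 = 0.4433/0.3620 = 1.225 d.
L(t_c) = L₀ e^(−k_d t_c) = 23.8 × 0.5842 = 13.90 mg/L, and at the critical point k_r D_c = k_d L, so D_c = (0.439/0.801) × 13.90 = 7.620 mg/L.
Minimum DO = C_s − D_c = 8.32 − 7.620 = 0.7003 mg/L.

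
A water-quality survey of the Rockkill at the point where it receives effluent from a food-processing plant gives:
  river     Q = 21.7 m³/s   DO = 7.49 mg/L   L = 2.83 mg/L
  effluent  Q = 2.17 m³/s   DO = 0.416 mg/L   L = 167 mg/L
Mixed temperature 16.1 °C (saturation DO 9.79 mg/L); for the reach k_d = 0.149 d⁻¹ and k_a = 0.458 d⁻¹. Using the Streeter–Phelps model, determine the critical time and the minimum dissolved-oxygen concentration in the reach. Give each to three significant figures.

t_c ≈ 2.27 d; minimum DO ≈ 5.67 mg/L

Mixed DO = (21.7×7.49 + 2.17×0.416)/(21.7+2.17) = 163.4/23.87 = 6.847 mg/L.
Mixed L₀ = (21.7×2.83 + 2.17×167)/(23.87) = 423.8/23.87 = 17.75 mg/L.
Initial deficit D₀ = C_s − DO₀ = 9.79 − 6.847 = 2.943 mg/L.
t_c = (1/0.3090) ln[(0.458/0.149)(1 − 2.943×0.3090/(0.149×17.75))] = 3.236 × ln(2.017) = 2.271 d.
D_c = (0.149/0.458) × 17.75 × e^(−0.149×2.271) = 0.3253 × 17.75 × 0.7129 = 4.118 mg/L.
Minimum DO = 9.79 − 4.118 = 5.672 mg/L.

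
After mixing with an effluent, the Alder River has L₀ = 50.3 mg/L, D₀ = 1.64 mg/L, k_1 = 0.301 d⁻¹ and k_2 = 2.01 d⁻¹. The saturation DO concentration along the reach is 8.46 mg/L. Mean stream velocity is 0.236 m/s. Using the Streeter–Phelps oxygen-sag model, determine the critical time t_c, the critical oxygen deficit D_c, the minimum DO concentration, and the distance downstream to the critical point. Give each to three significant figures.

t_c = [1/(k_2−k_1)] ln[(k_2/k_1)(1 − D₀(k_2−k_1)/(k_1 L₀))]
= [1/(2.01−0.301)] ln[(2.01/0.301)(1 − 1.64×1.709/(0.301×50.3))]
= (1/1.709) ln[6.678 × 0.8149] = 0.5851 × ln(5.442) = 0.5851 × 1.694 = 0.9913 d.
L(t_c) = L₀ e^(−k_1 t_c) = 50.3 × 0.7420 = 37.32 mg/L, and at the critical point k_2 D_c = k_1 L, so D_c = (0.301/2.01) × 37.32 = 5.589 mg/L.
Minimum DO = C_s − D_c = 8.46 − 5.589 = 2.871 mg/L.
x_c = v t_c = 0.236 m/s × 0.9913 d × 86400 s/d = 20210 m ≈ 20.2 km.

t_c ≈ 0.991 d; D_c ≈ 5.59 mg/L; min DO ≈ 2.87 mg/L; x_c ≈ 20.2 km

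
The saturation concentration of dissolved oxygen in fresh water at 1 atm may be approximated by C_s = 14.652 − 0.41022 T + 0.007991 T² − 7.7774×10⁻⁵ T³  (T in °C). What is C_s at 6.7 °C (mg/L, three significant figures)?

C_s = 14.652 − 0.41022×6.7 + 0.007991×6.7² − 7.7774×10⁻⁵×6.7³ = 12.24 mg/L.

C_s ≈ 12.2 mg/L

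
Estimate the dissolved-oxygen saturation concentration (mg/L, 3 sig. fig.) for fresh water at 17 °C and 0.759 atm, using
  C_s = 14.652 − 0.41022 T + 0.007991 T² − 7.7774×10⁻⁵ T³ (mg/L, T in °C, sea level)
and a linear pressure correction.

C_s ≈ 7.29 mg/L

At sea level: C_s = 14.652 − 0.41022×17 + 0.007991×17² − 7.7774×10⁻⁵×17³ = 9.606 mg/L.
Pressure correction: C_s' = 9.606 × 0.759 = 7.291 mg/L.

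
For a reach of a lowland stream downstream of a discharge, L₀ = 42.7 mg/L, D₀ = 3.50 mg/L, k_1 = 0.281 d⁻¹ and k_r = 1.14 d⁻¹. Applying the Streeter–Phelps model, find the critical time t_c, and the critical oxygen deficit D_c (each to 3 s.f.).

t_c ≈ 1.29 d; D_c ≈ 7.32 mg/L

t_c = [1/(k_r−k_1)] ln[(k_r/k_1)(1 − D₀(k_r−k_1)/(k_1 L₀))]
= [1/(1.14−0.281)] ln[(1.14/0.281)(1 − 3.50×0.8590/(0.281×42.7))]
= (1/0.8590) ln[4.057 × 0.7494] = 1.164 × ln(3.040) = 1.164 × 1.112 = 1.295 d.
D_c = (k_1/k_r) L₀ e^(−k_1 t_c) = (0.281/1.14) × 42.7 × e^(−0.281×1.295) = 0.2465 × 42.7 × 0.6951 = 7.316 mg/L.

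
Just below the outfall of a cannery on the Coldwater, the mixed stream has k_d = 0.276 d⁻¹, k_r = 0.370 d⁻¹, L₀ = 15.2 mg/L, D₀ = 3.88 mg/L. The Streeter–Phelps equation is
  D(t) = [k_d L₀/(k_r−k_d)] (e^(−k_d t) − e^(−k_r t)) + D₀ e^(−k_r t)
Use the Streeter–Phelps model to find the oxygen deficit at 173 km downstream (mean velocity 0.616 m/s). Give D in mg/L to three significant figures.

D ≈ 5.96 mg/L

Travel time t = x/v = 173 km / (0.616 m/s) = 173000 m / 0.616 m/s = 280800 s = 3.251 d.
k_d L₀/(k_r−k_d) = 0.276×15.2/(0.370−0.276) = 4.195/0.09400 = 44.63 mg/L.
e^(−k_d t) = e^(−0.276×3.251) = 0.4077; e^(−k_r t) = e^(−0.370×3.251) = 0.3004.
D = 44.63 × (0.4077 − 0.3004) + 3.88 × 0.3004 = 4.791 + 1.165 = 5.956 mg/L.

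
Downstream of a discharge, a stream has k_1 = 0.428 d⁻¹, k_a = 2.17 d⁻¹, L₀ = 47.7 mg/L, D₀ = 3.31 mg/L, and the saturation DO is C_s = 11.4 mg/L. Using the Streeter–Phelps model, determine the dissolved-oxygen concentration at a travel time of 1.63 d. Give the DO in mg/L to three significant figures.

DO ≈ 5.81 mg/L

k_1 L₀/(k_a−k_1) = 0.428×47.7/(2.17−0.428) = 20.42/1.742 = 11.72 mg/L.
e^(−k_1 t) = e^(−0.428×1.630) = 0.4978; e^(−k_a t) = e^(−2.17×1.630) = 0.02910.
D = 11.72 × (0.4978 − 0.02910) + 3.31 × 0.02910 = 5.493 + 0.09631 = 5.589 mg/L.
DO = C_s − D = 11.4 − 5.589 = 5.811 mg/L.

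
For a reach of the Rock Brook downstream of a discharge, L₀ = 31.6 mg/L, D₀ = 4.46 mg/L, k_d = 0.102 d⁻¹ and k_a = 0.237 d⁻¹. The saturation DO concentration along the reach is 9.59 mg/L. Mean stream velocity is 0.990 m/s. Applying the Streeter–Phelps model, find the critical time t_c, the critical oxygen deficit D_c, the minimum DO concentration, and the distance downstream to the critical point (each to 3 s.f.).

At the critical point dD/dt = 0, so k_d L₀ e^(−k_d t) = k_a D. Substituting D(t) from the Streeter–Phelps equation and solving for t gives
t_c = ln[(k_a/k_d)(1 − D₀(k_a−k_d)/(k_d L₀))] / (k_a−k_d).
Here k_a−k_d = 0.1350 d⁻¹ and 1 − D₀(k_a−k_d)/(k_d L₀) = 1 − 4.46×0.1350/(0.102×31.6) = 0.8132, so
t_c = ln(2.324 × 0.8132) / 0.1350 = 0.6363 / 0.1350 = 4.713 d.
L(t_c) = L₀ e^(−k_d t_c) = 31.6 × 0.6183 = 19.54 mg/L, and at the critical point k_a D_c = k_d L, so D_c = (0.102/0.237) × 19.54 = 8.409 mg/L.
Minimum DO = C_s − D_c = 9.59 − 8.409 = 1.181 mg/L.
x_c = v t_c = 0.990 m/s × 4.713 d × 86400 s/d = 403200 m ≈ 403 km.

t_c ≈ 4.71 d; D_c ≈ 8.41 mg/L; min DO ≈ 1.18 mg/L; x_c ≈ 403 km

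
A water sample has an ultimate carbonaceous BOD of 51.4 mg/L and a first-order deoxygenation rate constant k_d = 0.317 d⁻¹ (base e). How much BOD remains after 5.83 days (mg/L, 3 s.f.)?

L ≈ 8.10 mg/L

L_t = L₀ e^(−k_d t) = 51.4 × e^(−0.317×5.83) = 51.4 × 0.1575 = 8.097 mg/L.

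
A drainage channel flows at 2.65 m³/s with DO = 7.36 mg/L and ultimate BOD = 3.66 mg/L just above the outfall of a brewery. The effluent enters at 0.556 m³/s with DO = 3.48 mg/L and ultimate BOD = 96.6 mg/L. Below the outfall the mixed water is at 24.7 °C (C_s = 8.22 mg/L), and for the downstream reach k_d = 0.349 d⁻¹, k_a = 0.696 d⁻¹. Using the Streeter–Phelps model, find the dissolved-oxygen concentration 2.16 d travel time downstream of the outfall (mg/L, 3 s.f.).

DO ≈ 2.94 mg/L

Mixed DO = (2.65×7.36 + 0.556×3.48)/(2.65+0.556) = 21.44/3.206 = 6.687 mg/L.
Mixed L₀ = (2.65×3.66 + 0.556×96.6)/(3.206) = 63.41/3.206 = 19.78 mg/L.
Initial deficit D₀ = C_s − DO₀ = 8.22 − 6.687 = 1.533 mg/L.
D(2.16) = [0.349×19.78/(0.696−0.349)](e^(−0.349×2.16) − e^(−0.696×2.16)) + 1.533 e^(−0.696×2.16)
= 19.89 × (0.4706 − 0.2224) + 1.533 × 0.2224 = 5.278 mg/L.
DO = 8.22 − 5.278 = 2.942 mg/L.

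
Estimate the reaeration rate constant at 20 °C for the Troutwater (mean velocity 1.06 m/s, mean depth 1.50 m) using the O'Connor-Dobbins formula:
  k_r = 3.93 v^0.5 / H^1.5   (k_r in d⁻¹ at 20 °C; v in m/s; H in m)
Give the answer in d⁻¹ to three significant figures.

k_r ≈ 2.20 d⁻¹

k_r = 3.93 × 1.06^0.5 / 1.50^1.5 = 3.93 × 1.030 / 1.837 = 2.202 d⁻¹.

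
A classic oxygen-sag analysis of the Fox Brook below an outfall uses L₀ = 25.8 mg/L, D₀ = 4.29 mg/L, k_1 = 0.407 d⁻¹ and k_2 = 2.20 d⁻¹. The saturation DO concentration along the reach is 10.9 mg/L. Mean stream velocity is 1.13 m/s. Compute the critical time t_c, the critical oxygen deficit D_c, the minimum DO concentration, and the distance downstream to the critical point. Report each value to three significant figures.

t_c = [1/(k_2−k_1)] ln[(k_2/k_1)(1 − D₀(k_2−k_1)/(k_1 L₀))]
= [1/(2.20−0.407)] ln[(2.20/0.407)(1 − 4.29×1.793/(0.407×25.8))]
= (1/1.793) ln[5.405 × 0.2675] = 0.5577 × ln(1.446) = 0.5577 × 0.3687 = 0.2056 d.
D_c = (k_1/k_2) L₀ e^(−k_1 t_c) = (0.407/2.20) × 25.8 × e^(−0.407×0.2056) = 0.1850 × 25.8 × 0.9197 = 4.390 mg/L.
Minimum DO = C_s − D_c = 10.9 − 4.390 = 6.510 mg/L.
x_c = v t_c = 1.13 m/s × 0.2056 d × 86400 s/d = 20070 m ≈ 20.1 km.

t_c ≈ 0.206 d; D_c ≈ 4.39 mg/L; min DO ≈ 6.51 mg/L; x_c ≈ 20.1 km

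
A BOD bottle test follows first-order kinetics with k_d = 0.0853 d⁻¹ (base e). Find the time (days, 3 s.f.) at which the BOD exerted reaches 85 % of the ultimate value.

t ≈ 22.2 d

y/L₀ = 1 − e^(−k_d t) = 0.85 ⇒ e^(−k_d t) = 0.150
t = −ln(0.150) / 0.0853 = 1.897 / 0.0853 = 22.24 d.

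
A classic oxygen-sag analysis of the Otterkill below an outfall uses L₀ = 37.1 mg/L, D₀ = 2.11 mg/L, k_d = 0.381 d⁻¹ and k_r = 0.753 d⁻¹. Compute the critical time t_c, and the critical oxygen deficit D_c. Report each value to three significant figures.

With k_r/k_d = 1.976 and 1 − D₀(k_r−k_d)/(k_d L₀) = 0.9445,
t_c = ln(1.976 × 0.9445) / (0.753 − 0.381) = ln(1.867) / 0.3720 = 0.6241/0.3720 = 1.678 d.
D_c = (k_d/k_r) L₀ e^(−k_d t_c) = (0.381/0.753) × 37.1 × e^(−0.381×1.678) = 0.5060 × 37.1 × 0.5277 = 9.906 mg/L.

t_c ≈ 1.68 d; D_c ≈ 9.91 mg/L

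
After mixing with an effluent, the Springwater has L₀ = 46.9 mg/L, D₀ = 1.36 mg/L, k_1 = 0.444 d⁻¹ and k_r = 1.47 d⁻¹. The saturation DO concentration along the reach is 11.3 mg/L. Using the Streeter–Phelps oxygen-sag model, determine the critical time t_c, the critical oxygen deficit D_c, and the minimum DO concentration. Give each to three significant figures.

t_c ≈ 1.10 d; D_c ≈ 8.70 mg/L; min DO ≈ 2.60 mg/L

At the critical point dD/dt = 0, so k_1 L₀ e^(−k_1 t) = k_r D. Substituting D(t) from the Streeter–Phelps equation and solving for t gives
t_c = ln[(k_r/k_1)(1 − D₀(k_r−k_1)/(k_1 L₀))] / (k_r−k_1).
Here k_r−k_1 = 1.026 d⁻¹ and 1 − D₀(k_r−k_1)/(k_1 L₀) = 1 − 1.36×1.026/(0.444×46.9) = 0.9330, so
t_c = ln(3.311 × 0.9330) / 1.026 = 1.128 / 1.026 = 1.099 d.
D_c = (k_1/k_r) L₀ e^(−k_1 t_c) = (0.444/1.47) × 46.9 × e^(−0.444×1.099) = 0.3020 × 46.9 × 0.6138 = 8.695 mg/L.
Minimum DO = C_s − D_c = 11.3 − 8.695 = 2.605 mg/L.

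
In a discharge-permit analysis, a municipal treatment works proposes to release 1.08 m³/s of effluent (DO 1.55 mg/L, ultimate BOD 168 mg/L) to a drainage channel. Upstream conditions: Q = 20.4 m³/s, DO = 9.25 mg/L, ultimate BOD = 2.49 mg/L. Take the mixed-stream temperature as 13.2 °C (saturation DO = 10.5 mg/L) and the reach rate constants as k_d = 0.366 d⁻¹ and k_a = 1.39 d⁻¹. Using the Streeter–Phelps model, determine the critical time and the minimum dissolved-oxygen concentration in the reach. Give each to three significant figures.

Mixed DO = (20.4×9.25 + 1.08×1.55)/(20.4+1.08) = 190.4/21.48 = 8.863 mg/L.
Mixed L₀ = (20.4×2.49 + 1.08×168)/(21.48) = 232.2/21.48 = 10.81 mg/L.
Initial deficit D₀ = C_s − DO₀ = 10.5 − 8.863 = 1.637 mg/L.
t_c = (1/1.024) ln[(1.39/0.366)(1 − 1.637×1.024/(0.366×10.81))] = 0.9766 × ln(2.189) = 0.7650 d.
D_c = (0.366/1.39) × 10.81 × e^(−0.366×0.7650) = 0.2633 × 10.81 × 0.7558 = 2.152 mg/L.
Minimum DO = 10.5 − 2.152 = 8.348 mg/L.

t_c ≈ 0.765 d; minimum DO ≈ 8.35 mg/L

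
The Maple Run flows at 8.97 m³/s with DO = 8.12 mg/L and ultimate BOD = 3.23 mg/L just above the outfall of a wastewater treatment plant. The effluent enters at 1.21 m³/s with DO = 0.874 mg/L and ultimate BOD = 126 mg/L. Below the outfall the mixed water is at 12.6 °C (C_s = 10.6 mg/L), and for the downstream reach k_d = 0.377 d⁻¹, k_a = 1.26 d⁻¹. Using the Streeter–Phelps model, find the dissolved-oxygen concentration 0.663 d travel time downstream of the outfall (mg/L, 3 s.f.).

DO ≈ 6.52 mg/L

Mixed DO = (8.97×8.12 + 1.21×0.874)/(8.97+1.21) = 73.89/10.18 = 7.259 mg/L.
Mixed L₀ = (8.97×3.23 + 1.21×126)/(10.18) = 181.4/10.18 = 17.82 mg/L.
Initial deficit D₀ = C_s − DO₀ = 10.6 − 7.259 = 3.341 mg/L.
D(0.663) = [0.377×17.82/(1.26−0.377)](e^(−0.377×0.663) − e^(−1.26×0.663)) + 3.341 e^(−1.26×0.663)
= 7.609 × (0.7788 − 0.4337) + 3.341 × 0.4337 = 4.075 mg/L.
DO = 10.6 − 4.075 = 6.525 mg/L.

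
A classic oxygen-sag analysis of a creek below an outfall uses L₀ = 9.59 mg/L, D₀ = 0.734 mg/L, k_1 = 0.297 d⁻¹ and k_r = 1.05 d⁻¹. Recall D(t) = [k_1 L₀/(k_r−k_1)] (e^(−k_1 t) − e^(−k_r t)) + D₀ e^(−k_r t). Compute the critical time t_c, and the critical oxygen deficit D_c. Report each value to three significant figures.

With k_r/k_1 = 3.535 and 1 − D₀(k_r−k_1)/(k_1 L₀) = 0.8059,
t_c = ln(3.535 × 0.8059) / (1.05 − 0.297) = ln(2.849) / 0.7530 = 1.047/0.7530 = 1.391 d.
L(t_c) = L₀ e^(−k_1 t_c) = 9.59 × 0.6617 = 6.345 mg/L, and at the critical point k_r D_c = k_1 L, so D_c = (0.297/1.05) × 6.345 = 1.795 mg/L.

t_c ≈ 1.39 d; D_c ≈ 1.79 mg/L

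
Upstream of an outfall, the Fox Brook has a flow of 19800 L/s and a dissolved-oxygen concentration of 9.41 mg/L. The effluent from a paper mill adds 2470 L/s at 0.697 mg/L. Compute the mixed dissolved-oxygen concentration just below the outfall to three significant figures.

8.44 mg/L

Flow-weighted mixing: C = (Q_r C_r + Q_w C_w)/(Q_r + Q_w)
= (19800×9.41 + 2470×0.697)/(19800 + 2470) = 188000/22270 = 8.444 mg/L.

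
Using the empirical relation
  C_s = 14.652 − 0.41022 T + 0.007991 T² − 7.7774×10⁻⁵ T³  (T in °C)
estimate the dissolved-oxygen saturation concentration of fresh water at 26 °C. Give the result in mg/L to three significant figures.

C_s = 14.652 − 0.41022×26 + 0.007991×26² − 7.7774×10⁻⁵×26³ = 8.021 mg/L.

C_s ≈ 8.02 mg/L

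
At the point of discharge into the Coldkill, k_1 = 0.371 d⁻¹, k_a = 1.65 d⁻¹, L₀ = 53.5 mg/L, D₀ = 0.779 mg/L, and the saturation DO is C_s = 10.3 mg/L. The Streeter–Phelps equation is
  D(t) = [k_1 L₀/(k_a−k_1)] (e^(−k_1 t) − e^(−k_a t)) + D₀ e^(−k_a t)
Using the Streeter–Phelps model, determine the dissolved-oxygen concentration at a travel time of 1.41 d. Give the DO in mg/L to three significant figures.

k_1 L₀/(k_a−k_1) = 0.371×53.5/(1.65−0.371) = 19.85/1.279 = 15.52 mg/L.
e^(−k_1 t) = e^(−0.371×1.410) = 0.5927; e^(−k_a t) = e^(−1.65×1.410) = 0.09764.
D = 15.52 × (0.5927 − 0.09764) + 0.779 × 0.09764 = 7.682 + 0.07606 = 7.758 mg/L.
DO = C_s − D = 10.3 − 7.758 = 2.542 mg/L.

DO ≈ 2.54 mg/L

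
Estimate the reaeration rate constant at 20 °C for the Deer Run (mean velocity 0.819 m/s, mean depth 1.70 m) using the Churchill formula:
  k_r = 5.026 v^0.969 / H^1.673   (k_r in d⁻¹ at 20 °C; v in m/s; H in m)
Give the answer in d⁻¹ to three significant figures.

k_r ≈ 1.70 d⁻¹

k_r = 5.026 × 0.819^0.969 / 1.70^1.673 = 5.026 × 0.8241 / 2.430 = 1.705 d⁻¹.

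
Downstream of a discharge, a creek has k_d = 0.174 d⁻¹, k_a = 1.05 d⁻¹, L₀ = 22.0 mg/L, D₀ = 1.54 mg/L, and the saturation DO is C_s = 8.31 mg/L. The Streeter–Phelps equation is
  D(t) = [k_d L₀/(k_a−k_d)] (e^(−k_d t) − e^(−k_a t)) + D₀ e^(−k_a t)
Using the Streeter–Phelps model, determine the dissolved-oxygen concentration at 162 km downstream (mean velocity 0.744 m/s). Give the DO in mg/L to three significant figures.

DO ≈ 5.69 mg/L

Travel time t = x/v = 162 km / (0.744 m/s) = 162000 m / 0.744 m/s = 217700 s = 2.520 d.
k_d L₀/(k_a−k_d) = 0.174×22.0/(1.05−0.174) = 3.828/0.8760 = 4.370 mg/L.
e^(−k_d t) = e^(−0.174×2.520) = 0.6450; e^(−k_a t) = e^(−1.05×2.520) = 0.07092.
D = 4.370 × (0.6450 − 0.07092) + 1.54 × 0.07092 = 2.509 + 0.1092 = 2.618 mg/L.
DO = C_s − D = 8.31 − 2.618 = 5.692 mg/L.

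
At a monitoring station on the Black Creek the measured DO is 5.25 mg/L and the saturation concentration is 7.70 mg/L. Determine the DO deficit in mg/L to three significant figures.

D ≈ 2.45 mg/L

D = C_s − C = 7.70 − 5.25 = 2.45 mg/L.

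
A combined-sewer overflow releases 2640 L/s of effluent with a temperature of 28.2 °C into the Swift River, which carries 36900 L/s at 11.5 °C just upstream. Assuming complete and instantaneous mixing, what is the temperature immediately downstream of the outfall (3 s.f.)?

Flow-weighted mixing: C = (Q_r C_r + Q_w C_w)/(Q_r + Q_w)
= (36900×11.5 + 2640×28.2)/(36900 + 2640) = 498800/39540 = 12.62 °C.

12.6 °C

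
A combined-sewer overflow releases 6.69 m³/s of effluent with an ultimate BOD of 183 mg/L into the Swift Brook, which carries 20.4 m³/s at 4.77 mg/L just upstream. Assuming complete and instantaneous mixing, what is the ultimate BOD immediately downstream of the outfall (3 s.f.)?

Flow-weighted mixing: C = (Q_r C_r + Q_w C_w)/(Q_r + Q_w)
= (20.4×4.77 + 6.69×183)/(20.4 + 6.69) = 1322/27.09 = 48.78 mg/L.

48.8 mg/L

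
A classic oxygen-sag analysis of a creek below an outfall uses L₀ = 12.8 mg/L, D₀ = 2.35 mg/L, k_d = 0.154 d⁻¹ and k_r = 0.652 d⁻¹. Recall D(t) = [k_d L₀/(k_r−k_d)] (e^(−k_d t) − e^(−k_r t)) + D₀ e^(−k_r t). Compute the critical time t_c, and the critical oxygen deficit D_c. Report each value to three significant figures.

With k_r/k_d = 4.234 and 1 − D₀(k_r−k_d)/(k_d L₀) = 0.4063,
t_c = ln(4.234 × 0.4063) / (0.652 − 0.154) = ln(1.720) / 0.4980 = 0.5424/0.4980 = 1.089 d.
D_c = (k_d/k_r) L₀ e^(−k_d t_c) = (0.154/0.652) × 12.8 × e^(−0.154×1.089) = 0.2362 × 12.8 × 0.8456 = 2.556 mg/L.

t_c ≈ 1.09 d; D_c ≈ 2.56 mg/L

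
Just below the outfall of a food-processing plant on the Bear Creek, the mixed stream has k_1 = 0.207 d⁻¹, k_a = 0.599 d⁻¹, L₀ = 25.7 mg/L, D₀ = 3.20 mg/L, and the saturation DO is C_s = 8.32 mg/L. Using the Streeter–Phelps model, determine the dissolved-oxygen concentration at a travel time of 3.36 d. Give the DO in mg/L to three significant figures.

k_1 L₀/(k_a−k_1) = 0.207×25.7/(0.599−0.207) = 5.320/0.3920 = 13.57 mg/L.
e^(−k_1 t) = e^(−0.207×3.360) = 0.4988; e^(−k_a t) = e^(−0.599×3.360) = 0.1336.
D = 13.57 × (0.4988 − 0.1336) + 3.20 × 0.1336 = 4.956 + 0.4276 = 5.384 mg/L.
DO = C_s − D = 8.32 − 5.384 = 2.936 mg/L.

DO ≈ 2.94 mg/L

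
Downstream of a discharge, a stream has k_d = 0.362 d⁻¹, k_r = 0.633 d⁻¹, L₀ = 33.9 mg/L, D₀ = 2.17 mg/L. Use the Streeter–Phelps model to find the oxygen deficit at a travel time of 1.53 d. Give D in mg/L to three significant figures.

k_d L₀/(k_r−k_d) = 0.362×33.9/(0.633−0.362) = 12.27/0.2710 = 45.28 mg/L.
e^(−k_d t) = e^(−0.362×1.530) = 0.5747; e^(−k_r t) = e^(−0.633×1.530) = 0.3797.
D = 45.28 × (0.5747 − 0.3797) + 2.17 × 0.3797 = 8.833 + 0.8239 = 9.657 mg/L.

D ≈ 9.66 mg/L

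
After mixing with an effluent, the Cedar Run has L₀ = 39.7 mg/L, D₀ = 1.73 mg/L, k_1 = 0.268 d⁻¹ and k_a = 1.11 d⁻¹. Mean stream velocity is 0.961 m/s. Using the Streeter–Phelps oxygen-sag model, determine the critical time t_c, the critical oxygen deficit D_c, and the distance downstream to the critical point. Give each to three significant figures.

t_c ≈ 1.51 d; D_c ≈ 6.39 mg/L; x_c ≈ 126 km

With k_a/k_1 = 4.142 and 1 − D₀(k_a−k_1)/(k_1 L₀) = 0.8631,
t_c = ln(4.142 × 0.8631) / (1.11 − 0.268) = ln(3.575) / 0.8420 = 1.274/0.8420 = 1.513 d.
D_c = (k_1/k_a) L₀ e^(−k_1 t_c) = (0.268/1.11) × 39.7 × e^(−0.268×1.513) = 0.2414 × 39.7 × 0.6667 = 6.390 mg/L.
x_c = v t_c = 0.961 m/s × 1.513 d × 86400 s/d = 125600 m ≈ 126 km.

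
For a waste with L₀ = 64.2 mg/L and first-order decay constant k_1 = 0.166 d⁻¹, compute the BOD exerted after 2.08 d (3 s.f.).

y_t = L₀(1 − e^(−k_1 t)) = 64.2 × (1 − e^(−0.166×2.08))
= 64.2 × (1 − 0.7080) = 64.2 × 0.2920 = 18.74 mg/L.

y ≈ 18.7 mg/L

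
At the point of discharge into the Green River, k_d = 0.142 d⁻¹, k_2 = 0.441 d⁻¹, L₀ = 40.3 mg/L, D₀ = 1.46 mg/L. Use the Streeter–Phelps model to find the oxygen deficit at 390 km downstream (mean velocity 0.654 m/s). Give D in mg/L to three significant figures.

D ≈ 6.34 mg/L

Travel time t = x/v = 390 km / (0.654 m/s) = 390000 m / 0.654 m/s = 596300 s = 6.902 d.
k_d L₀/(k_2−k_d) = 0.142×40.3/(0.441−0.142) = 5.723/0.2990 = 19.14 mg/L.
e^(−k_d t) = e^(−0.142×6.902) = 0.3753; e^(−k_2 t) = e^(−0.441×6.902) = 0.04765.
D = 19.14 × (0.3753 − 0.04765) + 1.46 × 0.04765 = 6.270 + 0.06958 = 6.340 mg/L.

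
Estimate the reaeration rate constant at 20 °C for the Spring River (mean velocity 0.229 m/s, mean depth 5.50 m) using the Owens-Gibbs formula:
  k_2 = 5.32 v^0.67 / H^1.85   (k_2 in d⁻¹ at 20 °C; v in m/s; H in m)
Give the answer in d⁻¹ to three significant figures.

k_2 ≈ 0.0846 d⁻¹

k_2 = 5.32 × 0.229^0.67 / 5.50^1.85 = 5.32 × 0.3725 / 23.42 = 0.08459 d⁻¹.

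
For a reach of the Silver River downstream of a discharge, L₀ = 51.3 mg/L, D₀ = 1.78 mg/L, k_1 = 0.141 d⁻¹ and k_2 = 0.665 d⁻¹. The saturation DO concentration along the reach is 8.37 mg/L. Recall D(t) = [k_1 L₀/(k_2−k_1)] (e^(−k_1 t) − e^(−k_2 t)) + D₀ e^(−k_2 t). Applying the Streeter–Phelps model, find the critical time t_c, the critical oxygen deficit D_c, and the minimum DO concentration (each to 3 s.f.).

At the critical point dD/dt = 0, so k_1 L₀ e^(−k_1 t) = k_2 D. Substituting D(t) from the Streeter–Phelps equation and solving for t gives
t_c = ln[(k_2/k_1)(1 − D₀(k_2−k_1)/(k_1 L₀))] / (k_2−k_1).
Here k_2−k_1 = 0.5240 d⁻¹ and 1 − D₀(k_2−k_1)/(k_1 L₀) = 1 − 1.78×0.5240/(0.141×51.3) = 0.8711, so
t_c = ln(4.716 × 0.8711) / 0.5240 = 1.413 / 0.5240 = 2.697 d.
D_c = (k_1/k_2) L₀ e^(−k_1 t_c) = (0.141/0.665) × 51.3 × e^(−0.141×2.697) = 0.2120 × 51.3 × 0.6837 = 7.437 mg/L.
Minimum DO = C_s − D_c = 8.37 − 7.437 = 0.9331 mg/L.

t_c ≈ 2.70 d; D_c ≈ 7.44 mg/L; min DO ≈ 0.933 mg/L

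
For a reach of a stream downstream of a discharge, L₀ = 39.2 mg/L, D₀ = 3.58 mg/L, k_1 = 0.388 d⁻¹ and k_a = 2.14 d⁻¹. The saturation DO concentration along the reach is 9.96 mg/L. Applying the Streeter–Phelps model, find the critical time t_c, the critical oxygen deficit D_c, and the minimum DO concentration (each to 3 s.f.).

At the critical point dD/dt = 0, so k_1 L₀ e^(−k_1 t) = k_a D. Substituting D(t) from the Streeter–Phelps equation and solving for t gives
t_c = ln[(k_a/k_1)(1 − D₀(k_a−k_1)/(k_1 L₀))] / (k_a−k_1).
Here k_a−k_1 = 1.752 d⁻¹ and 1 − D₀(k_a−k_1)/(k_1 L₀) = 1 − 3.58×1.752/(0.388×39.2) = 0.5876, so
t_c = ln(5.515 × 0.5876) / 1.752 = 1.176 / 1.752 = 0.6712 d.
D_c = (k_1/k_a) L₀ e^(−k_1 t_c) = (0.388/2.14) × 39.2 × e^(−0.388×0.6712) = 0.1813 × 39.2 × 0.7707 = 5.478 mg/L.
Minimum DO = C_s − D_c = 9.96 − 5.478 = 4.482 mg/L.

t_c ≈ 0.671 d; D_c ≈ 5.48 mg/L; min DO ≈ 4.48 mg/L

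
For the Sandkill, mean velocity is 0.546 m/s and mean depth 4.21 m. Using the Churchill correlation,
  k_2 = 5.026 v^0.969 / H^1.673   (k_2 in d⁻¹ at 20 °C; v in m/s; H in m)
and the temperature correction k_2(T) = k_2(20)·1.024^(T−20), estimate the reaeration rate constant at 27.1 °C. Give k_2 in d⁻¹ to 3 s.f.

k_2(20) = 5.026 × 0.546^0.969 / 4.21^1.673 = 5.026 × 0.5563 / 11.08 = 0.2524 d⁻¹.
k_2(27.1) = 0.2524 × 1.024^(27.1−20) = 0.2524 × 1.183 = 0.2987 d⁻¹.

k_2 ≈ 0.299 d⁻¹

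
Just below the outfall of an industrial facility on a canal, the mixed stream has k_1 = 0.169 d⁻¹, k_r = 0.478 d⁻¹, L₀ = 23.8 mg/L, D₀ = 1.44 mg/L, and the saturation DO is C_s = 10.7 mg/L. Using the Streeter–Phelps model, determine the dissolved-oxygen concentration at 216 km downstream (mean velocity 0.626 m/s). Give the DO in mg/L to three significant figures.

DO ≈ 5.79 mg/L

Travel time t = x/v = 216 km / (0.626 m/s) = 216000 m / 0.626 m/s = 345000 s = 3.994 d.
k_1 L₀/(k_r−k_1) = 0.169×23.8/(0.478−0.169) = 4.022/0.3090 = 13.02 mg/L.
e^(−k_1 t) = e^(−0.169×3.994) = 0.5092; e^(−k_r t) = e^(−0.478×3.994) = 0.1482.
D = 13.02 × (0.5092 − 0.1482) + 1.44 × 0.1482 = 4.699 + 0.2135 = 4.912 mg/L.
DO = C_s − D = 10.7 − 4.912 = 5.788 mg/L.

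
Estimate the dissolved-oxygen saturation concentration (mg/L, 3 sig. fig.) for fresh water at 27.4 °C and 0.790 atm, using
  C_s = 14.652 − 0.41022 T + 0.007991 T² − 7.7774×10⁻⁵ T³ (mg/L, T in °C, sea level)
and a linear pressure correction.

C_s ≈ 6.17 mg/L

At sea level: C_s = 14.652 − 0.41022×27.4 + 0.007991×27.4² − 7.7774×10⁻⁵×27.4³ = 7.811 mg/L.
Pressure correction: C_s' = 7.811 × 0.790 = 6.171 mg/L.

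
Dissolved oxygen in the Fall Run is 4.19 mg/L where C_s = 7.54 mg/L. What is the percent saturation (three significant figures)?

% saturation = C/C_s × 100 = 4.19/7.54 × 100 = 55.6 %.

55.6 % saturation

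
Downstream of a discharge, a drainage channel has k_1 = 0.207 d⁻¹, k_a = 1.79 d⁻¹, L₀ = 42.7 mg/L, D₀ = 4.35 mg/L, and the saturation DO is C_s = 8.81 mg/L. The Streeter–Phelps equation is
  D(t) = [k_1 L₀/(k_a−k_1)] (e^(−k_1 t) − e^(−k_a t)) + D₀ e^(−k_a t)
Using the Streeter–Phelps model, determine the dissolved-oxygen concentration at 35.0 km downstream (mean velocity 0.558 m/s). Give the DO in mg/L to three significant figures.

Travel time t = x/v = 35.0 km / (0.558 m/s) = 35000 m / 0.558 m/s = 62720 s = 0.7260 d.
k_1 L₀/(k_a−k_1) = 0.207×42.7/(1.79−0.207) = 8.839/1.583 = 5.584 mg/L.
e^(−k_1 t) = e^(−0.207×0.7260) = 0.8605; e^(−k_a t) = e^(−1.79×0.7260) = 0.2727.
D = 5.584 × (0.8605 − 0.2727) + 4.35 × 0.2727 = 3.282 + 1.186 = 4.468 mg/L.
DO = C_s − D = 8.81 − 4.468 = 4.342 mg/L.

DO ≈ 4.34 mg/L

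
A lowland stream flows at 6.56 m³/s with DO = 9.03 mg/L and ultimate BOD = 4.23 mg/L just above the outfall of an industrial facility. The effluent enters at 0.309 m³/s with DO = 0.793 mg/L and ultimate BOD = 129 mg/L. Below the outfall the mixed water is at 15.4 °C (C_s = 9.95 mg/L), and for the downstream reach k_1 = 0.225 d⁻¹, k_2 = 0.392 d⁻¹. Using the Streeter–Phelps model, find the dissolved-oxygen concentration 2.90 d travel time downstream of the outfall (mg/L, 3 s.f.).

Mixed DO = (6.56×9.03 + 0.309×0.793)/(6.56+0.309) = 59.48/6.869 = 8.659 mg/L.
Mixed L₀ = (6.56×4.23 + 0.309×129)/(6.869) = 67.61/6.869 = 9.843 mg/L.
Initial deficit D₀ = C_s − DO₀ = 9.95 − 8.659 = 1.291 mg/L.
D(2.90) = [0.225×9.843/(0.392−0.225)](e^(−0.225×2.90) − e^(−0.392×2.90)) + 1.291 e^(−0.392×2.90)
= 13.26 × (0.5207 − 0.3208) + 1.291 × 0.3208 = 3.065 mg/L.
DO = 9.95 − 3.065 = 6.885 mg/L.

DO ≈ 6.89 mg/L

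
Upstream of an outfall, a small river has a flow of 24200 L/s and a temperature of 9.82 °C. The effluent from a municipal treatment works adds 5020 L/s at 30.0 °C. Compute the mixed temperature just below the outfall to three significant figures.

13.3 °C

Flow-weighted mixing: C = (Q_r C_r + Q_w C_w)/(Q_r + Q_w)
= (24200×9.82 + 5020×30.0)/(24200 + 5020) = 388200/29220 = 13.29 °C.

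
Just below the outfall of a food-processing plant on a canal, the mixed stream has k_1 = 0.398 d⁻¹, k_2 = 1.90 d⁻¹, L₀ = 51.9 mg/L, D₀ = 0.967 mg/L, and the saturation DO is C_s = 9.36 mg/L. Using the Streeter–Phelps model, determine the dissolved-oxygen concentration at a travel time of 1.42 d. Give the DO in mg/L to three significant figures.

k_1 L₀/(k_2−k_1) = 0.398×51.9/(1.90−0.398) = 20.66/1.502 = 13.75 mg/L.
e^(−k_1 t) = e^(−0.398×1.420) = 0.5683; e^(−k_2 t) = e^(−1.90×1.420) = 0.06734.
D = 13.75 × (0.5683 − 0.06734) + 0.967 × 0.06734 = 6.889 + 0.06512 = 6.954 mg/L.
DO = C_s − D = 9.36 − 6.954 = 2.406 mg/L.

DO ≈ 2.41 mg/L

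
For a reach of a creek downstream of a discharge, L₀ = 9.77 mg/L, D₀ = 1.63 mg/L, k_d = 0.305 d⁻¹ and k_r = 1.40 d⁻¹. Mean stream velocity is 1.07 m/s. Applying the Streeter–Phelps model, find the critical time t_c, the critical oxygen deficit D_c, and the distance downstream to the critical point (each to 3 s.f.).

t_c ≈ 0.557 d; D_c ≈ 1.80 mg/L; x_c ≈ 51.5 km

At the critical point dD/dt = 0, so k_d L₀ e^(−k_d t) = k_r D. Substituting D(t) from the Streeter–Phelps equation and solving for t gives
t_c = ln[(k_r/k_d)(1 − D₀(k_r−k_d)/(k_d L₀))] / (k_r−k_d).
Here k_r−k_d = 1.095 d⁻¹ and 1 − D₀(k_r−k_d)/(k_d L₀) = 1 − 1.63×1.095/(0.305×9.77) = 0.4010, so
t_c = ln(4.590 × 0.4010) / 1.095 = 0.6102 / 1.095 = 0.5573 d.
D_c = (k_d/k_r) L₀ e^(−k_d t_c) = (0.305/1.40) × 9.77 × e^(−0.305×0.5573) = 0.2179 × 9.77 × 0.8437 = 1.796 mg/L.
x_c = v t_c = 1.07 m/s × 0.5573 d × 86400 s/d = 51520 m ≈ 51.5 km.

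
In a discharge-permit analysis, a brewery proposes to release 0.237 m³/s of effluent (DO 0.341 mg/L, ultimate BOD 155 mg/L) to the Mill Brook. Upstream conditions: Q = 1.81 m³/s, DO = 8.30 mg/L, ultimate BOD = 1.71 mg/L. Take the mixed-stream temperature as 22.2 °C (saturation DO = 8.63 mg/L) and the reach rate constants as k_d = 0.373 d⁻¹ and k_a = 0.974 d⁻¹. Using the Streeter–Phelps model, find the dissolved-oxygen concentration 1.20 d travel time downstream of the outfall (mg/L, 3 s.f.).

DO ≈ 4.28 mg/L

Mixed DO = (1.81×8.30 + 0.237×0.341)/(1.81+0.237) = 15.10/2.047 = 7.379 mg/L.
Mixed L₀ = (1.81×1.71 + 0.237×155)/(2.047) = 39.83/2.047 = 19.46 mg/L.
Initial deficit D₀ = C_s − DO₀ = 8.63 − 7.379 = 1.251 mg/L.
D(1.20) = [0.373×19.46/(0.974−0.373)](e^(−0.373×1.20) − e^(−0.974×1.20)) + 1.251 e^(−0.974×1.20)
= 12.08 × (0.6392 − 0.3107) + 1.251 × 0.3107 = 4.355 mg/L.
DO = 8.63 − 4.355 = 4.275 mg/L.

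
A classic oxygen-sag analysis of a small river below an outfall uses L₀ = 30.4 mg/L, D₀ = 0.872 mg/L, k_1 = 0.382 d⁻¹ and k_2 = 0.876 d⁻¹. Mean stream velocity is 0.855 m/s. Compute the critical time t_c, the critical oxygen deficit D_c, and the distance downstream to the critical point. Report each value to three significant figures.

At the critical point dD/dt = 0, so k_1 L₀ e^(−k_1 t) = k_2 D. Substituting D(t) from the Streeter–Phelps equation and solving for t gives
t_c = ln[(k_2/k_1)(1 − D₀(k_2−k_1)/(k_1 L₀))] / (k_2−k_1).
Here k_2−k_1 = 0.4940 d⁻¹ and 1 − D₀(k_2−k_1)/(k_1 L₀) = 1 − 0.872×0.4940/(0.382×30.4) = 0.9629, so
t_c = ln(2.293 × 0.9629) / 0.4940 = 0.7921 / 0.4940 = 1.604 d.
L(t_c) = L₀ e^(−k_1 t_c) = 30.4 × 0.5420 = 16.48 mg/L, and at the critical point k_2 D_c = k_1 L, so D_c = (0.382/0.876) × 16.48 = 7.185 mg/L.
x_c = v t_c = 0.855 m/s × 1.604 d × 86400 s/d = 118500 m ≈ 118 km.

t_c ≈ 1.60 d; D_c ≈ 7.18 mg/L; x_c ≈ 118 km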